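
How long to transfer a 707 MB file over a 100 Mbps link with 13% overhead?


Effective throughput = 100 * (1 - 13/100) = 87 Mbps
File size in Mb = 707 * 8 = 5656 Mb
Time = 5656 / 87
Time = 65.0115 seconds


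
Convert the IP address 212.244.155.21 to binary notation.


212 = 11010100
244 = 11110100
155 = 10011011
21 = 00010101
Binary: 11010100.11110100.10011011.00010101


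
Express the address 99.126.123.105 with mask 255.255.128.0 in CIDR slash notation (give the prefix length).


Binary: 11111111.11111111.10000000.00000000
Count leading 1s
Prefix: /17


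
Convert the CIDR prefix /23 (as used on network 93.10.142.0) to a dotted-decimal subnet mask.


/23 means 23 network bits, 9 host bits
Binary: 11111111111111111111111000000000
Mask: 255.255.254.0


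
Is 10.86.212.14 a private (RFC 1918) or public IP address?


RFC 1918 private ranges:
  10.0.0.0/8 (10.0.0.0 - 10.255.255.255)
  172.16.0.0/12 (172.16.0.0 - 172.31.255.255)
  192.168.0.0/16 (192.168.0.0 - 192.168.255.255)
Private (in 10.0.0.0/8)


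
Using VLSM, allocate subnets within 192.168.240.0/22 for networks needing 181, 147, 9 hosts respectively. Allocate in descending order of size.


181 hosts -> /24 (254 usable): 192.168.240.0/24
147 hosts -> /24 (254 usable): 192.168.241.0/24
9 hosts -> /28 (14 usable): 192.168.242.0/28
Allocation: 192.168.240.0/24 (181 hosts, 254 usable); 192.168.241.0/24 (147 hosts, 254 usable); 192.168.242.0/28 (9 hosts, 14 usable)


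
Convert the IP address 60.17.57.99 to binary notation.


60 = 00111100
17 = 00010001
57 = 00111001
99 = 01100011
Binary: 00111100.00010001.00111001.01100011


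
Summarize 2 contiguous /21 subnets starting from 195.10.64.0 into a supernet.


Original prefix: /21
Number of subnets: 2 = 2^1
New prefix = 21 - 1 = 20
Supernet: 195.10.64.0/20


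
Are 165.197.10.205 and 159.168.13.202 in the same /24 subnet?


Mask: 255.255.255.0
165.197.10.205 AND mask = 165.197.10.0
159.168.13.202 AND mask = 159.168.13.0
No, different subnets (165.197.10.0 vs 159.168.13.0)


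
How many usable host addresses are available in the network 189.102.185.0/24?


Host bits = 32 - 24 = 8
Total addresses = 2^8 = 256
Usable = total - 2 (network and broadcast)
Usable hosts: 254


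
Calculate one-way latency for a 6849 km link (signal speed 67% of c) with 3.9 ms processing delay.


Speed = 0.67 * 3e5 km/s = 201000 km/s
Propagation delay = 6849 / 201000 = 0.0341 s = 34.0746 ms
Processing delay = 3.9 ms
Total one-way latency = 37.9746 ms


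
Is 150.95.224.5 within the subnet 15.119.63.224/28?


Subnet network: 15.119.63.224
Test IP AND mask: 150.95.224.0
No, 150.95.224.5 is not in 15.119.63.224/28


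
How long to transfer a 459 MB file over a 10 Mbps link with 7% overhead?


Effective throughput = 10 * (1 - 7/100) = 9.3 Mbps
File size in Mb = 459 * 8 = 3672 Mb
Time = 3672 / 9.3
Time = 394.8387 seconds


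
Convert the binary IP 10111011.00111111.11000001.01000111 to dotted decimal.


10111011 = 187
00111111 = 63
11000001 = 193
01000111 = 71
IP: 187.63.193.71


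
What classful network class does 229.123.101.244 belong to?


First octet: 229
Binary: 11100101
1110xxxx -> Class D (224-239)
Class D (multicast), default mask N/A


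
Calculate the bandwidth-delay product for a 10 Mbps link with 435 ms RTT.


BDP = bandwidth * RTT
= 10 Mbps * 435 ms
= 10 * 1e6 * 435 / 1000 bits
= 4350000 bits
= 543750 bytes
= 531.0059 KB
BDP = 4350000 bits (543750 bytes)


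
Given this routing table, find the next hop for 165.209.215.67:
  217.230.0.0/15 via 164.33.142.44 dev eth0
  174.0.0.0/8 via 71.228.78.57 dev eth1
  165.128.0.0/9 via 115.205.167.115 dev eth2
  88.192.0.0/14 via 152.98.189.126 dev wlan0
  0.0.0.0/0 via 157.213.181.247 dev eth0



Longest prefix match for 165.209.215.67:
  /15 217.230.0.0: no
  /8 174.0.0.0: no
  /9 165.128.0.0: MATCH
  /14 88.192.0.0: no
  /0 0.0.0.0: MATCH
Selected: next-hop 115.205.167.115 via eth2 (matched /9)


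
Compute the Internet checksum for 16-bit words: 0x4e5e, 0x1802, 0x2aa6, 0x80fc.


Sum all words (with carry folding):
+ 0x4e5e = 0x4e5e
+ 0x1802 = 0x6660
+ 0x2aa6 = 0x9106
+ 0x80fc = 0x1203
One's complement: ~0x1203
Checksum = 0xedfc


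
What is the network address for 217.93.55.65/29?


IP:   11011001.01011101.00110111.01000001
Mask: 11111111.11111111.11111111.11111000
AND operation:
Net:  11011001.01011101.00110111.01000000
Network: 217.93.55.64/29


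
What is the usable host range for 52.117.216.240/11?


Network: 52.96.0.0
Broadcast: 52.127.255.255
First usable = network + 1
Last usable = broadcast - 1
Range: 52.96.0.1 to 52.127.255.254


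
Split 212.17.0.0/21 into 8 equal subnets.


New prefix = 21 + 3 = 24
Each subnet has 256 addresses
  212.17.0.0/24
  212.17.1.0/24
  212.17.2.0/24
  212.17.3.0/24
  212.17.4.0/24
  212.17.5.0/24
  212.17.6.0/24
  212.17.7.0/24
Subnets: 212.17.0.0/24, 212.17.1.0/24, 212.17.2.0/24, 212.17.3.0/24, 212.17.4.0/24, 212.17.5.0/24, 212.17.6.0/24, 212.17.7.0/24


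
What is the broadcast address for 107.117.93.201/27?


Network: 107.117.93.192/27
Host bits = 5
Set all host bits to 1:
Broadcast: 107.117.93.223


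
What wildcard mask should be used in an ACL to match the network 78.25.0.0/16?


Subnet mask: 255.255.0.0
Wildcard = 255.255.255.255 - subnet mask
255 - 255 = 0
255 - 255 = 0
255 - 0 = 255
255 - 0 = 255
Wildcard: 0.0.255.255


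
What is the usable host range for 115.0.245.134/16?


Network: 115.0.0.0
Broadcast: 115.0.255.255
First usable = network + 1
Last usable = broadcast - 1
Range: 115.0.0.1 to 115.0.255.254


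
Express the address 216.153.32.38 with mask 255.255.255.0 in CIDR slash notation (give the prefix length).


Binary: 11111111.11111111.11111111.00000000
Count leading 1s
Prefix: /24


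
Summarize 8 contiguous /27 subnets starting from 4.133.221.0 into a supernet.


Original prefix: /27
Number of subnets: 8 = 2^3
New prefix = 27 - 3 = 24
Supernet: 4.133.221.0/24


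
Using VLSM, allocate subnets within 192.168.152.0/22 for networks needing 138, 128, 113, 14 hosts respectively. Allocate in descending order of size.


138 hosts -> /24 (254 usable): 192.168.152.0/24
128 hosts -> /24 (254 usable): 192.168.153.0/24
113 hosts -> /25 (126 usable): 192.168.154.0/25
14 hosts -> /28 (14 usable): 192.168.154.128/28
Allocation: 192.168.152.0/24 (138 hosts, 254 usable); 192.168.153.0/24 (128 hosts, 254 usable); 192.168.154.0/25 (113 hosts, 126 usable); 192.168.154.128/28 (14 hosts, 14 usable)


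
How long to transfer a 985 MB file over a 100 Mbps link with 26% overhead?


Effective throughput = 100 * (1 - 26/100) = 74 Mbps
File size in Mb = 985 * 8 = 7880 Mb
Time = 7880 / 74
Time = 106.4865 seconds


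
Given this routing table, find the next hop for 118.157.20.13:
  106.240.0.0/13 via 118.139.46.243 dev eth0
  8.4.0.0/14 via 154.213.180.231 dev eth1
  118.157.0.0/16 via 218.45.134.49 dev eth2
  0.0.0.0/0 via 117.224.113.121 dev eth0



Longest prefix match for 118.157.20.13:
  /13 106.240.0.0: no
  /14 8.4.0.0: no
  /16 118.157.0.0: MATCH
  /0 0.0.0.0: MATCH
Selected: next-hop 218.45.134.49 via eth2 (matched /16)


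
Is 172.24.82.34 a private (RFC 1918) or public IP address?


RFC 1918 private ranges:
  10.0.0.0/8 (10.0.0.0 - 10.255.255.255)
  172.16.0.0/12 (172.16.0.0 - 172.31.255.255)
  192.168.0.0/16 (192.168.0.0 - 192.168.255.255)
Private (in 172.16.0.0/12)


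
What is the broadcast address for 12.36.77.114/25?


Network: 12.36.77.0/25
Host bits = 7
Set all host bits to 1:
Broadcast: 12.36.77.127


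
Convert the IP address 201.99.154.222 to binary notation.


201 = 11001001
99 = 01100011
154 = 10011010
222 = 11011110
Binary: 11001001.01100011.10011010.11011110


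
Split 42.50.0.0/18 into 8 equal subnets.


New prefix = 18 + 3 = 21
Each subnet has 2048 addresses
  42.50.0.0/21
  42.50.8.0/21
  42.50.16.0/21
  42.50.24.0/21
  42.50.32.0/21
  42.50.40.0/21
  42.50.48.0/21
  42.50.56.0/21
Subnets: 42.50.0.0/21, 42.50.8.0/21, 42.50.16.0/21, 42.50.24.0/21, 42.50.32.0/21, 42.50.40.0/21, 42.50.48.0/21, 42.50.56.0/21


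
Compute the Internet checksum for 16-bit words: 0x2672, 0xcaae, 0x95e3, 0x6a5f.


Sum all words (with carry folding):
+ 0x2672 = 0x2672
+ 0xcaae = 0xf120
+ 0x95e3 = 0x8704
+ 0x6a5f = 0xf163
One's complement: ~0xf163
Checksum = 0x0e9c


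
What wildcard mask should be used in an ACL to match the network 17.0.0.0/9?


Subnet mask: 255.128.0.0
Wildcard = 255.255.255.255 - subnet mask
255 - 255 = 0
255 - 128 = 127
255 - 0 = 255
255 - 0 = 255
Wildcard: 0.127.255.255


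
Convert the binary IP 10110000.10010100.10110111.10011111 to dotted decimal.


10110000 = 176
10010100 = 148
10110111 = 183
10011111 = 159
IP: 176.148.183.159


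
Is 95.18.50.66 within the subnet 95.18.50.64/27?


Subnet network: 95.18.50.64
Test IP AND mask: 95.18.50.64
Yes, 95.18.50.66 is in 95.18.50.64/27


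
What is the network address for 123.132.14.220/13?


IP:   01111011.10000100.00001110.11011100
Mask: 11111111.11111000.00000000.00000000
AND operation:
Net:  01111011.10000000.00000000.00000000
Network: 123.128.0.0/13


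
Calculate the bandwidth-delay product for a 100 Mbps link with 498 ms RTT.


BDP = bandwidth * RTT
= 100 Mbps * 498 ms
= 100 * 1e6 * 498 / 1000 bits
= 49800000 bits
= 6225000 bytes
= 6079.1016 KB
BDP = 49800000 bits (6225000 bytes)


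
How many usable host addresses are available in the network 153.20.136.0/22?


Host bits = 32 - 22 = 10
Total addresses = 2^10 = 1024
Usable = total - 2 (network and broadcast)
Usable hosts: 1022


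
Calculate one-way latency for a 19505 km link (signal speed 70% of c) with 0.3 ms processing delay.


Speed = 0.7 * 3e5 km/s = 210000 km/s
Propagation delay = 19505 / 210000 = 0.0929 s = 92.881 ms
Processing delay = 0.3 ms
Total one-way latency = 93.181 ms


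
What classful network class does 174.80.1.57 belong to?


First octet: 174
Binary: 10101110
10xxxxxx -> Class B (128-191)
Class B, default mask 255.255.0.0 (/16)


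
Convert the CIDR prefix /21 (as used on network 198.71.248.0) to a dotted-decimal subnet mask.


/21 means 21 network bits, 11 host bits
Binary: 11111111111111111111100000000000
Mask: 255.255.248.0


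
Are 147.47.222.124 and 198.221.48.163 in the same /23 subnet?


Mask: 255.255.254.0
147.47.222.124 AND mask = 147.47.222.0
198.221.48.163 AND mask = 198.221.48.0
No, different subnets (147.47.222.0 vs 198.221.48.0)


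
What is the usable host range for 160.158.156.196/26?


Network: 160.158.156.192
Broadcast: 160.158.156.255
First usable = network + 1
Last usable = broadcast - 1
Range: 160.158.156.193 to 160.158.156.254


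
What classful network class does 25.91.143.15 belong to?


First octet: 25
Binary: 00011001
0xxxxxxx -> Class A (1-126)
Class A, default mask 255.0.0.0 (/8)


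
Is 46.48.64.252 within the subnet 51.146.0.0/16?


Subnet network: 51.146.0.0
Test IP AND mask: 46.48.0.0
No, 46.48.64.252 is not in 51.146.0.0/16


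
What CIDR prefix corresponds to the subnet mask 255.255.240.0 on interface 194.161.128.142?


Binary: 11111111.11111111.11110000.00000000
Count leading 1s
Prefix: /20


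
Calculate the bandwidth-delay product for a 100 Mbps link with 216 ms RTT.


BDP = bandwidth * RTT
= 100 Mbps * 216 ms
= 100 * 1e6 * 216 / 1000 bits
= 21600000 bits
= 2700000 bytes
= 2636.7188 KB
BDP = 21600000 bits (2700000 bytes)


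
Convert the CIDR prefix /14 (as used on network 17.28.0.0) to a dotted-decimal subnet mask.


/14 means 14 network bits, 18 host bits
Binary: 11111111111111000000000000000000
Mask: 255.252.0.0


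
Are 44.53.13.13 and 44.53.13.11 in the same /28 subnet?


Mask: 255.255.255.240
44.53.13.13 AND mask = 44.53.13.0
44.53.13.11 AND mask = 44.53.13.0
Yes, same subnet (44.53.13.0)


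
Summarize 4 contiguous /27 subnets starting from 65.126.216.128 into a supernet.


Original prefix: /27
Number of subnets: 4 = 2^2
New prefix = 27 - 2 = 25
Supernet: 65.126.216.128/25


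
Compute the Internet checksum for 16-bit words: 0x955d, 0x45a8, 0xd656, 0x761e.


Sum all words (with carry folding):
+ 0x955d = 0x955d
+ 0x45a8 = 0xdb05
+ 0xd656 = 0xb15c
+ 0x761e = 0x277b
One's complement: ~0x277b
Checksum = 0xd884


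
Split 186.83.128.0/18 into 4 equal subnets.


New prefix = 18 + 2 = 20
Each subnet has 4096 addresses
  186.83.128.0/20
  186.83.144.0/20
  186.83.160.0/20
  186.83.176.0/20
Subnets: 186.83.128.0/20, 186.83.144.0/20, 186.83.160.0/20, 186.83.176.0/20


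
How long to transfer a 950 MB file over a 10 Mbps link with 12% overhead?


Effective throughput = 10 * (1 - 12/100) = 8.8 Mbps
File size in Mb = 950 * 8 = 7600 Mb
Time = 7600 / 8.8
Time = 863.6364 seconds


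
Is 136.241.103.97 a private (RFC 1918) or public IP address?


RFC 1918 private ranges:
  10.0.0.0/8 (10.0.0.0 - 10.255.255.255)
  172.16.0.0/12 (172.16.0.0 - 172.31.255.255)
  192.168.0.0/16 (192.168.0.0 - 192.168.255.255)
Public (not in any RFC 1918 range)


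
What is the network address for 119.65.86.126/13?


IP:   01110111.01000001.01010110.01111110
Mask: 11111111.11111000.00000000.00000000
AND operation:
Net:  01110111.01000000.00000000.00000000
Network: 119.64.0.0/13


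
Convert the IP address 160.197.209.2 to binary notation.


160 = 10100000
197 = 11000101
209 = 11010001
2 = 00000010
Binary: 10100000.11000101.11010001.00000010


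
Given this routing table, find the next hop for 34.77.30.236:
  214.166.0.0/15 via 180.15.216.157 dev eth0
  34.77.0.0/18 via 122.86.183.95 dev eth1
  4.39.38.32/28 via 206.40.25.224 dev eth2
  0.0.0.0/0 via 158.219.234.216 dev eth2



Longest prefix match for 34.77.30.236:
  /15 214.166.0.0: no
  /18 34.77.0.0: MATCH
  /28 4.39.38.32: no
  /0 0.0.0.0: MATCH
Selected: next-hop 122.86.183.95 via eth1 (matched /18)


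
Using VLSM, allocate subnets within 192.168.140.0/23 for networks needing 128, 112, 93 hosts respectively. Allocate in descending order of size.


128 hosts -> /24 (254 usable): 192.168.140.0/24
112 hosts -> /25 (126 usable): 192.168.141.0/25
93 hosts -> /25 (126 usable): 192.168.141.128/25
Allocation: 192.168.140.0/24 (128 hosts, 254 usable); 192.168.141.0/25 (112 hosts, 126 usable); 192.168.141.128/25 (93 hosts, 126 usable)


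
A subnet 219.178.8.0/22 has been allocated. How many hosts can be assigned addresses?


Host bits = 32 - 22 = 10
Total addresses = 2^10 = 1024
Usable = total - 2 (network and broadcast)
Usable hosts: 1022


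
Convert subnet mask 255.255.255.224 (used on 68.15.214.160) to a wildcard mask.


Subnet mask: 255.255.255.224
Wildcard = 255.255.255.255 - subnet mask
255 - 255 = 0
255 - 255 = 0
255 - 255 = 0
255 - 224 = 31
Wildcard: 0.0.0.31


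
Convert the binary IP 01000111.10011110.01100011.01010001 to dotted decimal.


01000111 = 71
10011110 = 158
01100011 = 99
01010001 = 81
IP: 71.158.99.81


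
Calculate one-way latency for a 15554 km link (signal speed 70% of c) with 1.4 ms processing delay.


Speed = 0.7 * 3e5 km/s = 210000 km/s
Propagation delay = 15554 / 210000 = 0.0741 s = 74.0667 ms
Processing delay = 1.4 ms
Total one-way latency = 75.4667 ms


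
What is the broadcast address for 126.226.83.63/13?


Network: 126.224.0.0/13
Host bits = 19
Set all host bits to 1:
Broadcast: 126.231.255.255


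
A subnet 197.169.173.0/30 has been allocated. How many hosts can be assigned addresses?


Host bits = 32 - 30 = 2
Total addresses = 2^2 = 4
Usable = total - 2 (network and broadcast)
Usable hosts: 2


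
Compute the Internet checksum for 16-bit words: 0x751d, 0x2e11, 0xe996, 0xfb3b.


Sum all words (with carry folding):
+ 0x751d = 0x751d
+ 0x2e11 = 0xa32e
+ 0xe996 = 0x8cc5
+ 0xfb3b = 0x8801
One's complement: ~0x8801
Checksum = 0x77fe


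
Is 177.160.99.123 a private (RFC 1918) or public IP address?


RFC 1918 private ranges:
  10.0.0.0/8 (10.0.0.0 - 10.255.255.255)
  172.16.0.0/12 (172.16.0.0 - 172.31.255.255)
  192.168.0.0/16 (192.168.0.0 - 192.168.255.255)
Public (not in any RFC 1918 range)


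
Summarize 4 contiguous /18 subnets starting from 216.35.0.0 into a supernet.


Original prefix: /18
Number of subnets: 4 = 2^2
New prefix = 18 - 2 = 16
Supernet: 216.35.0.0/16


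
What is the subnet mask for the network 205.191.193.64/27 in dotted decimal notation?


/27 means 27 network bits, 5 host bits
Binary: 11111111111111111111111111100000
Mask: 255.255.255.224


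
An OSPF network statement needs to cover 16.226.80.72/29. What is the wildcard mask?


Subnet mask: 255.255.255.248
Wildcard = 255.255.255.255 - subnet mask
255 - 255 = 0
255 - 255 = 0
255 - 255 = 0
255 - 248 = 7
Wildcard: 0.0.0.7


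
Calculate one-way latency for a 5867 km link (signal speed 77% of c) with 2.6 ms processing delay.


Speed = 0.77 * 3e5 km/s = 231000 km/s
Propagation delay = 5867 / 231000 = 0.0254 s = 25.3983 ms
Processing delay = 2.6 ms
Total one-way latency = 27.9983 ms


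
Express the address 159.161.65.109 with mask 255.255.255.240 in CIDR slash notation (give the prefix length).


Binary: 11111111.11111111.11111111.11110000
Count leading 1s
Prefix: /28


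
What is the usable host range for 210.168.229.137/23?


Network: 210.168.228.0
Broadcast: 210.168.229.255
First usable = network + 1
Last usable = broadcast - 1
Range: 210.168.228.1 to 210.168.229.254


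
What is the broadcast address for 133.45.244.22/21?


Network: 133.45.240.0/21
Host bits = 11
Set all host bits to 1:
Broadcast: 133.45.247.255


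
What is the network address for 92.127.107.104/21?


IP:   01011100.01111111.01101011.01101000
Mask: 11111111.11111111.11111000.00000000
AND operation:
Net:  01011100.01111111.01101000.00000000
Network: 92.127.104.0/21


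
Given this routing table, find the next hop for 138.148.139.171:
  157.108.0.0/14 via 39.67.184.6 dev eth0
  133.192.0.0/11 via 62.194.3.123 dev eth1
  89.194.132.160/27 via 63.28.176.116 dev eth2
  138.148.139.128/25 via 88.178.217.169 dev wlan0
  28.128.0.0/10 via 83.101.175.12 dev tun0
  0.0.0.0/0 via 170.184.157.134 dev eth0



Longest prefix match for 138.148.139.171:
  /14 157.108.0.0: no
  /11 133.192.0.0: no
  /27 89.194.132.160: no
  /25 138.148.139.128: MATCH
  /10 28.128.0.0: no
  /0 0.0.0.0: MATCH
Selected: next-hop 88.178.217.169 via wlan0 (matched /25)


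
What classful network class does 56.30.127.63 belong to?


First octet: 56
Binary: 00111000
0xxxxxxx -> Class A (1-126)
Class A, default mask 255.0.0.0 (/8)


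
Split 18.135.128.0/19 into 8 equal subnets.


New prefix = 19 + 3 = 22
Each subnet has 1024 addresses
  18.135.128.0/22
  18.135.132.0/22
  18.135.136.0/22
  18.135.140.0/22
  18.135.144.0/22
  18.135.148.0/22
  18.135.152.0/22
  18.135.156.0/22
Subnets: 18.135.128.0/22, 18.135.132.0/22, 18.135.136.0/22, 18.135.140.0/22, 18.135.144.0/22, 18.135.148.0/22, 18.135.152.0/22, 18.135.156.0/22


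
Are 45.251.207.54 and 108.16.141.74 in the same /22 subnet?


Mask: 255.255.252.0
45.251.207.54 AND mask = 45.251.204.0
108.16.141.74 AND mask = 108.16.140.0
No, different subnets (45.251.204.0 vs 108.16.140.0)


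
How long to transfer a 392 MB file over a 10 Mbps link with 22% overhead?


Effective throughput = 10 * (1 - 22/100) = 7.8 Mbps
File size in Mb = 392 * 8 = 3136 Mb
Time = 3136 / 7.8
Time = 402.0513 seconds


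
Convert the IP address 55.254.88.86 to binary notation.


55 = 00110111
254 = 11111110
88 = 01011000
86 = 01010110
Binary: 00110111.11111110.01011000.01010110


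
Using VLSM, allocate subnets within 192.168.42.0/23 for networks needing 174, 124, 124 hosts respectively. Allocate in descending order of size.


174 hosts -> /24 (254 usable): 192.168.42.0/24
124 hosts -> /25 (126 usable): 192.168.43.0/25
124 hosts -> /25 (126 usable): 192.168.43.128/25
Allocation: 192.168.42.0/24 (174 hosts, 254 usable); 192.168.43.0/25 (124 hosts, 126 usable); 192.168.43.128/25 (124 hosts, 126 usable)


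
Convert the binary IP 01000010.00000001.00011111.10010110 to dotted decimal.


01000010 = 66
00000001 = 1
00011111 = 31
10010110 = 150
IP: 66.1.31.150


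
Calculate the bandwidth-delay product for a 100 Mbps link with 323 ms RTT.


BDP = bandwidth * RTT
= 100 Mbps * 323 ms
= 100 * 1e6 * 323 / 1000 bits
= 32300000 bits
= 4037500 bytes
= 3942.8711 KB
BDP = 32300000 bits (4037500 bytes)


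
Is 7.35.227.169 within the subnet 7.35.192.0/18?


Subnet network: 7.35.192.0
Test IP AND mask: 7.35.192.0
Yes, 7.35.227.169 is in 7.35.192.0/18


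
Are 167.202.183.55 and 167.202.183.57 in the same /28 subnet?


Mask: 255.255.255.240
167.202.183.55 AND mask = 167.202.183.48
167.202.183.57 AND mask = 167.202.183.48
Yes, same subnet (167.202.183.48)


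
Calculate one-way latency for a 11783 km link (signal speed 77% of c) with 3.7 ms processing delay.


Speed = 0.77 * 3e5 km/s = 231000 km/s
Propagation delay = 11783 / 231000 = 0.051 s = 51.0087 ms
Processing delay = 3.7 ms
Total one-way latency = 54.7087 ms


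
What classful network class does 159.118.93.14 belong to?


First octet: 159
Binary: 10011111
10xxxxxx -> Class B (128-191)
Class B, default mask 255.255.0.0 (/16)


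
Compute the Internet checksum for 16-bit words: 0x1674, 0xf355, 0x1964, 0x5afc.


Sum all words (with carry folding):
+ 0x1674 = 0x1674
+ 0xf355 = 0x09ca
+ 0x1964 = 0x232e
+ 0x5afc = 0x7e2a
One's complement: ~0x7e2a
Checksum = 0x81d5


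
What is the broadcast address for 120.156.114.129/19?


Network: 120.156.96.0/19
Host bits = 13
Set all host bits to 1:
Broadcast: 120.156.127.255


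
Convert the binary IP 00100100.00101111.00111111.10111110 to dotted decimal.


00100100 = 36
00101111 = 47
00111111 = 63
10111110 = 190
IP: 36.47.63.190


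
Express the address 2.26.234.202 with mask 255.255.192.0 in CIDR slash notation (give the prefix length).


Binary: 11111111.11111111.11000000.00000000
Count leading 1s
Prefix: /18


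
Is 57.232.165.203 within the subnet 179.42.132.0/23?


Subnet network: 179.42.132.0
Test IP AND mask: 57.232.164.0
No, 57.232.165.203 is not in 179.42.132.0/23


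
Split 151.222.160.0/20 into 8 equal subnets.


New prefix = 20 + 3 = 23
Each subnet has 512 addresses
  151.222.160.0/23
  151.222.162.0/23
  151.222.164.0/23
  151.222.166.0/23
  151.222.168.0/23
  151.222.170.0/23
  151.222.172.0/23
  151.222.174.0/23
Subnets: 151.222.160.0/23, 151.222.162.0/23, 151.222.164.0/23, 151.222.166.0/23, 151.222.168.0/23, 151.222.170.0/23, 151.222.172.0/23, 151.222.174.0/23


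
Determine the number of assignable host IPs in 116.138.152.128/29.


Host bits = 32 - 29 = 3
Total addresses = 2^3 = 8
Usable = total - 2 (network and broadcast)
Usable hosts: 6


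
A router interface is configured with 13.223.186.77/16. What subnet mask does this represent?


/16 means 16 network bits, 16 host bits
Binary: 11111111111111110000000000000000
Mask: 255.255.0.0


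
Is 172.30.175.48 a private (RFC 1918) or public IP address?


RFC 1918 private ranges:
  10.0.0.0/8 (10.0.0.0 - 10.255.255.255)
  172.16.0.0/12 (172.16.0.0 - 172.31.255.255)
  192.168.0.0/16 (192.168.0.0 - 192.168.255.255)
Private (in 172.16.0.0/12)


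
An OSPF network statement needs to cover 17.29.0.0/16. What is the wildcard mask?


Subnet mask: 255.255.0.0
Wildcard = 255.255.255.255 - subnet mask
255 - 255 = 0
255 - 255 = 0
255 - 0 = 255
255 - 0 = 255
Wildcard: 0.0.255.255


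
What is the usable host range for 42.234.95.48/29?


Network: 42.234.95.48
Broadcast: 42.234.95.55
First usable = network + 1
Last usable = broadcast - 1
Range: 42.234.95.49 to 42.234.95.54


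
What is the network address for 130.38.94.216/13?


IP:   10000010.00100110.01011110.11011000
Mask: 11111111.11111000.00000000.00000000
AND operation:
Net:  10000010.00100000.00000000.00000000
Network: 130.32.0.0/13


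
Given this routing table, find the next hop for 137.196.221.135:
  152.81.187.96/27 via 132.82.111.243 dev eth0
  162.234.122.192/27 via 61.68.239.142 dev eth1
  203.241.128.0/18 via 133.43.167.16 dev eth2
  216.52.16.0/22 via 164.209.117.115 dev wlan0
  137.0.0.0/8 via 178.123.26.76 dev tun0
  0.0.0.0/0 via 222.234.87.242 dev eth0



Longest prefix match for 137.196.221.135:
  /27 152.81.187.96: no
  /27 162.234.122.192: no
  /18 203.241.128.0: no
  /22 216.52.16.0: no
  /8 137.0.0.0: MATCH
  /0 0.0.0.0: MATCH
Selected: next-hop 178.123.26.76 via tun0 (matched /8)


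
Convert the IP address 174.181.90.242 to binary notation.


174 = 10101110
181 = 10110101
90 = 01011010
242 = 11110010
Binary: 10101110.10110101.01011010.11110010


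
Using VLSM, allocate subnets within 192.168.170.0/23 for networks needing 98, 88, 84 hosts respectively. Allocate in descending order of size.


98 hosts -> /25 (126 usable): 192.168.170.0/25
88 hosts -> /25 (126 usable): 192.168.170.128/25
84 hosts -> /25 (126 usable): 192.168.171.0/25
Allocation: 192.168.170.0/25 (98 hosts, 126 usable); 192.168.170.128/25 (88 hosts, 126 usable); 192.168.171.0/25 (84 hosts, 126 usable)


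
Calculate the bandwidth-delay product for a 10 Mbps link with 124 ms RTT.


BDP = bandwidth * RTT
= 10 Mbps * 124 ms
= 10 * 1e6 * 124 / 1000 bits
= 1240000 bits
= 155000 bytes
= 151.3672 KB
BDP = 1240000 bits (155000 bytes)


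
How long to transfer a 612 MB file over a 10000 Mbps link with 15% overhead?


Effective throughput = 10000 * (1 - 15/100) = 8500 Mbps
File size in Mb = 612 * 8 = 4896 Mb
Time = 4896 / 8500
Time = 0.576 seconds


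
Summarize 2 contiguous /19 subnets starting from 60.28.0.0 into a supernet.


Original prefix: /19
Number of subnets: 2 = 2^1
New prefix = 19 - 1 = 18
Supernet: 60.28.0.0/18


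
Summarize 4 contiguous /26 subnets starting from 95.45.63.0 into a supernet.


Original prefix: /26
Number of subnets: 4 = 2^2
New prefix = 26 - 2 = 24
Supernet: 95.45.63.0/24


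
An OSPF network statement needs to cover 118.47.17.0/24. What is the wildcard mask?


Subnet mask: 255.255.255.0
Wildcard = 255.255.255.255 - subnet mask
255 - 255 = 0
255 - 255 = 0
255 - 255 = 0
255 - 0 = 255
Wildcard: 0.0.0.255


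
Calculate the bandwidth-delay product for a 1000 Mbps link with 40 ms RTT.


BDP = bandwidth * RTT
= 1000 Mbps * 40 ms
= 1000 * 1e6 * 40 / 1000 bits
= 40000000 bits
= 5000000 bytes
= 4882.8125 KB
BDP = 40000000 bits (5000000 bytes)


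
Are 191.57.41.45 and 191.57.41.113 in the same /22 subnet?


Mask: 255.255.252.0
191.57.41.45 AND mask = 191.57.40.0
191.57.41.113 AND mask = 191.57.40.0
Yes, same subnet (191.57.40.0)


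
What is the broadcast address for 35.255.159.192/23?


Network: 35.255.158.0/23
Host bits = 9
Set all host bits to 1:
Broadcast: 35.255.159.255


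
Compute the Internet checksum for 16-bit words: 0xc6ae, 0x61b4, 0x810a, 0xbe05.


Sum all words (with carry folding):
+ 0xc6ae = 0xc6ae
+ 0x61b4 = 0x2863
+ 0x810a = 0xa96d
+ 0xbe05 = 0x6773
One's complement: ~0x6773
Checksum = 0x988c


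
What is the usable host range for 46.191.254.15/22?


Network: 46.191.252.0
Broadcast: 46.191.255.255
First usable = network + 1
Last usable = broadcast - 1
Range: 46.191.252.1 to 46.191.255.254


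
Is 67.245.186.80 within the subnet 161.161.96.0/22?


Subnet network: 161.161.96.0
Test IP AND mask: 67.245.184.0
No, 67.245.186.80 is not in 161.161.96.0/22


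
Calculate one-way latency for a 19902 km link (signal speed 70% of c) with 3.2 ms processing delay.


Speed = 0.7 * 3e5 km/s = 210000 km/s
Propagation delay = 19902 / 210000 = 0.0948 s = 94.7714 ms
Processing delay = 3.2 ms
Total one-way latency = 97.9714 ms


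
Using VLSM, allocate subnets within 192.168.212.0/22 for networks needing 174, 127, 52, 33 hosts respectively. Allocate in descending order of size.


174 hosts -> /24 (254 usable): 192.168.212.0/24
127 hosts -> /24 (254 usable): 192.168.213.0/24
52 hosts -> /26 (62 usable): 192.168.214.0/26
33 hosts -> /26 (62 usable): 192.168.214.64/26
Allocation: 192.168.212.0/24 (174 hosts, 254 usable); 192.168.213.0/24 (127 hosts, 254 usable); 192.168.214.0/26 (52 hosts, 62 usable); 192.168.214.64/26 (33 hosts, 62 usable)


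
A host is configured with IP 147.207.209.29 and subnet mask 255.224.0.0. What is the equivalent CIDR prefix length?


Binary: 11111111.11100000.00000000.00000000
Count leading 1s
Prefix: /11


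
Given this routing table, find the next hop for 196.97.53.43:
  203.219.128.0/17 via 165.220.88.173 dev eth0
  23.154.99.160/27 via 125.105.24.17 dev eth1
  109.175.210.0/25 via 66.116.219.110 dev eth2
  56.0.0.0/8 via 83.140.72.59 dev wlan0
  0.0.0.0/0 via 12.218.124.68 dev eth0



Longest prefix match for 196.97.53.43:
  /17 203.219.128.0: no
  /27 23.154.99.160: no
  /25 109.175.210.0: no
  /8 56.0.0.0: no
  /0 0.0.0.0: MATCH
Selected: next-hop 12.218.124.68 via eth0 (matched /0)


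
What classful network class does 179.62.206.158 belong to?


First octet: 179
Binary: 10110011
10xxxxxx -> Class B (128-191)
Class B, default mask 255.255.0.0 (/16)


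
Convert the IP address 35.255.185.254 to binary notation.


35 = 00100011
255 = 11111111
185 = 10111001
254 = 11111110
Binary: 00100011.11111111.10111001.11111110


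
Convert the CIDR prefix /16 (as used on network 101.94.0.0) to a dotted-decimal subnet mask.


/16 means 16 network bits, 16 host bits
Binary: 11111111111111110000000000000000
Mask: 255.255.0.0


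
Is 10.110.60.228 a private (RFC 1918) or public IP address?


RFC 1918 private ranges:
  10.0.0.0/8 (10.0.0.0 - 10.255.255.255)
  172.16.0.0/12 (172.16.0.0 - 172.31.255.255)
  192.168.0.0/16 (192.168.0.0 - 192.168.255.255)
Private (in 10.0.0.0/8)


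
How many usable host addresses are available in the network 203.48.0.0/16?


Host bits = 32 - 16 = 16
Total addresses = 2^16 = 65536
Usable = total - 2 (network and broadcast)
Usable hosts: 65534


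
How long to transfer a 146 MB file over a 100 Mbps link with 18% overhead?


Effective throughput = 100 * (1 - 18/100) = 82 Mbps
File size in Mb = 146 * 8 = 1168 Mb
Time = 1168 / 82
Time = 14.2439 seconds


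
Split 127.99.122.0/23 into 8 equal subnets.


New prefix = 23 + 3 = 26
Each subnet has 64 addresses
  127.99.122.0/26
  127.99.122.64/26
  127.99.122.128/26
  127.99.122.192/26
  127.99.123.0/26
  127.99.123.64/26
  127.99.123.128/26
  127.99.123.192/26
Subnets: 127.99.122.0/26, 127.99.122.64/26, 127.99.122.128/26, 127.99.122.192/26, 127.99.123.0/26, 127.99.123.64/26, 127.99.123.128/26, 127.99.123.192/26


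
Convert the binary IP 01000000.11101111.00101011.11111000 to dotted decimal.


01000000 = 64
11101111 = 239
00101011 = 43
11111000 = 248
IP: 64.239.43.248


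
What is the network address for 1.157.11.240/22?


IP:   00000001.10011101.00001011.11110000
Mask: 11111111.11111111.11111100.00000000
AND operation:
Net:  00000001.10011101.00001000.00000000
Network: 1.157.8.0/22


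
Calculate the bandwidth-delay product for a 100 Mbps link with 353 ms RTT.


BDP = bandwidth * RTT
= 100 Mbps * 353 ms
= 100 * 1e6 * 353 / 1000 bits
= 35300000 bits
= 4412500 bytes
= 4309.082 KB
BDP = 35300000 bits (4412500 bytes)


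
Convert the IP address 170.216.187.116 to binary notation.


170 = 10101010
216 = 11011000
187 = 10111011
116 = 01110100
Binary: 10101010.11011000.10111011.01110100


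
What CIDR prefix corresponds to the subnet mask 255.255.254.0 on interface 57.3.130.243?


Binary: 11111111.11111111.11111110.00000000
Count leading 1s
Prefix: /23


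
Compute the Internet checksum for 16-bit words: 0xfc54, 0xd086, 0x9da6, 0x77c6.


Sum all words (with carry folding):
+ 0xfc54 = 0xfc54
+ 0xd086 = 0xccdb
+ 0x9da6 = 0x6a82
+ 0x77c6 = 0xe248
One's complement: ~0xe248
Checksum = 0x1db7


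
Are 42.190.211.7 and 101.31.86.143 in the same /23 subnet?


Mask: 255.255.254.0
42.190.211.7 AND mask = 42.190.210.0
101.31.86.143 AND mask = 101.31.86.0
No, different subnets (42.190.210.0 vs 101.31.86.0)


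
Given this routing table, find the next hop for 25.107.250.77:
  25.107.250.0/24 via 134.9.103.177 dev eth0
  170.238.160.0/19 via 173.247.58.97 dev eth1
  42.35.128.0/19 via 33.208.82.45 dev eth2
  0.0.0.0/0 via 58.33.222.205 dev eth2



Longest prefix match for 25.107.250.77:
  /24 25.107.250.0: MATCH
  /19 170.238.160.0: no
  /19 42.35.128.0: no
  /0 0.0.0.0: MATCH
Selected: next-hop 134.9.103.177 via eth0 (matched /24)


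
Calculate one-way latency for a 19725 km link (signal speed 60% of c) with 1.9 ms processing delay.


Speed = 0.6 * 3e5 km/s = 180000 km/s
Propagation delay = 19725 / 180000 = 0.1096 s = 109.5833 ms
Processing delay = 1.9 ms
Total one-way latency = 111.4833 ms


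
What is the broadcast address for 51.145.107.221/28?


Network: 51.145.107.208/28
Host bits = 4
Set all host bits to 1:
Broadcast: 51.145.107.223


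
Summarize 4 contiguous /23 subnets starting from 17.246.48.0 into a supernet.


Original prefix: /23
Number of subnets: 4 = 2^2
New prefix = 23 - 2 = 21
Supernet: 17.246.48.0/21


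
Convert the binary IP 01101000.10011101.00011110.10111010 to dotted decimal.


01101000 = 104
10011101 = 157
00011110 = 30
10111010 = 186
IP: 104.157.30.186


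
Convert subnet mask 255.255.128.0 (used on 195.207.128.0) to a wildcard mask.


Subnet mask: 255.255.128.0
Wildcard = 255.255.255.255 - subnet mask
255 - 255 = 0
255 - 255 = 0
255 - 128 = 127
255 - 0 = 255
Wildcard: 0.0.127.255


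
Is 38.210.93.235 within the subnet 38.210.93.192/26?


Subnet network: 38.210.93.192
Test IP AND mask: 38.210.93.192
Yes, 38.210.93.235 is in 38.210.93.192/26


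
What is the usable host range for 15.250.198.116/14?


Network: 15.248.0.0
Broadcast: 15.251.255.255
First usable = network + 1
Last usable = broadcast - 1
Range: 15.248.0.1 to 15.251.255.254


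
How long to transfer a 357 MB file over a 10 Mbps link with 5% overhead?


Effective throughput = 10 * (1 - 5/100) = 9.5 Mbps
File size in Mb = 357 * 8 = 2856 Mb
Time = 2856 / 9.5
Time = 300.6316 seconds


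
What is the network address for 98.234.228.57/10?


IP:   01100010.11101010.11100100.00111001
Mask: 11111111.11000000.00000000.00000000
AND operation:
Net:  01100010.11000000.00000000.00000000
Network: 98.192.0.0/10


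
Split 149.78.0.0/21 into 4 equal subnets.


New prefix = 21 + 2 = 23
Each subnet has 512 addresses
  149.78.0.0/23
  149.78.2.0/23
  149.78.4.0/23
  149.78.6.0/23
Subnets: 149.78.0.0/23, 149.78.2.0/23, 149.78.4.0/23, 149.78.6.0/23


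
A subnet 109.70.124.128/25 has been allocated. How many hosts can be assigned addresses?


Host bits = 32 - 25 = 7
Total addresses = 2^7 = 128
Usable = total - 2 (network and broadcast)
Usable hosts: 126


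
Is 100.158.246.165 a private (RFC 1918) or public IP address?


RFC 1918 private ranges:
  10.0.0.0/8 (10.0.0.0 - 10.255.255.255)
  172.16.0.0/12 (172.16.0.0 - 172.31.255.255)
  192.168.0.0/16 (192.168.0.0 - 192.168.255.255)
Public (not in any RFC 1918 range)


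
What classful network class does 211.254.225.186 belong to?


First octet: 211
Binary: 11010011
110xxxxx -> Class C (192-223)
Class C, default mask 255.255.255.0 (/24)


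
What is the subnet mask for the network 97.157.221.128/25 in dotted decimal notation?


/25 means 25 network bits, 7 host bits
Binary: 11111111111111111111111110000000
Mask: 255.255.255.128


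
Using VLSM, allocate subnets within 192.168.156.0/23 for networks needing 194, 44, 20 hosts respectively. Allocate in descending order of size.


194 hosts -> /24 (254 usable): 192.168.156.0/24
44 hosts -> /26 (62 usable): 192.168.157.0/26
20 hosts -> /27 (30 usable): 192.168.157.64/27
Allocation: 192.168.156.0/24 (194 hosts, 254 usable); 192.168.157.0/26 (44 hosts, 62 usable); 192.168.157.64/27 (20 hosts, 30 usable)


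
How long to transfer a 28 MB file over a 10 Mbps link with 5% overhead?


Effective throughput = 10 * (1 - 5/100) = 9.5 Mbps
File size in Mb = 28 * 8 = 224 Mb
Time = 224 / 9.5
Time = 23.5789 seconds


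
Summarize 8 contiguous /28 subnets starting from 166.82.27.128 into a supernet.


Original prefix: /28
Number of subnets: 8 = 2^3
New prefix = 28 - 3 = 25
Supernet: 166.82.27.128/25


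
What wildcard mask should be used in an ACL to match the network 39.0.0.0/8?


Subnet mask: 255.0.0.0
Wildcard = 255.255.255.255 - subnet mask
255 - 255 = 0
255 - 0 = 255
255 - 0 = 255
255 - 0 = 255
Wildcard: 0.255.255.255


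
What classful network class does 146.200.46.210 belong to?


First octet: 146
Binary: 10010010
10xxxxxx -> Class B (128-191)
Class B, default mask 255.255.0.0 (/16)


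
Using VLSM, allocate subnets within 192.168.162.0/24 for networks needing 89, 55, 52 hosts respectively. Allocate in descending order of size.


89 hosts -> /25 (126 usable): 192.168.162.0/25
55 hosts -> /26 (62 usable): 192.168.162.128/26
52 hosts -> /26 (62 usable): 192.168.162.192/26
Allocation: 192.168.162.0/25 (89 hosts, 126 usable); 192.168.162.128/26 (55 hosts, 62 usable); 192.168.162.192/26 (52 hosts, 62 usable)


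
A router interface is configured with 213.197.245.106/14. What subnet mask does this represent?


/14 means 14 network bits, 18 host bits
Binary: 11111111111111000000000000000000
Mask: 255.252.0.0


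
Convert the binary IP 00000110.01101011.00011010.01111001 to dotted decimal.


00000110 = 6
01101011 = 107
00011010 = 26
01111001 = 121
IP: 6.107.26.121


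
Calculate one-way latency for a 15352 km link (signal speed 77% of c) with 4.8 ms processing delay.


Speed = 0.77 * 3e5 km/s = 231000 km/s
Propagation delay = 15352 / 231000 = 0.0665 s = 66.4589 ms
Processing delay = 4.8 ms
Total one-way latency = 71.2589 ms


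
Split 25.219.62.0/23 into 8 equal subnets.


New prefix = 23 + 3 = 26
Each subnet has 64 addresses
  25.219.62.0/26
  25.219.62.64/26
  25.219.62.128/26
  25.219.62.192/26
  25.219.63.0/26
  25.219.63.64/26
  25.219.63.128/26
  25.219.63.192/26
Subnets: 25.219.62.0/26, 25.219.62.64/26, 25.219.62.128/26, 25.219.62.192/26, 25.219.63.0/26, 25.219.63.64/26, 25.219.63.128/26, 25.219.63.192/26


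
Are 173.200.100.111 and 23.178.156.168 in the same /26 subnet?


Mask: 255.255.255.192
173.200.100.111 AND mask = 173.200.100.64
23.178.156.168 AND mask = 23.178.156.128
No, different subnets (173.200.100.64 vs 23.178.156.128)


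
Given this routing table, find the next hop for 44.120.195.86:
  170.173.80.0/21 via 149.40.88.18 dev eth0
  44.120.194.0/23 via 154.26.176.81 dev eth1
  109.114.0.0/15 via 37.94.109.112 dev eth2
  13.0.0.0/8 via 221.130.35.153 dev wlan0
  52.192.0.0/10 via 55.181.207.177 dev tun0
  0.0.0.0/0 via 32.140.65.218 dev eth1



Longest prefix match for 44.120.195.86:
  /21 170.173.80.0: no
  /23 44.120.194.0: MATCH
  /15 109.114.0.0: no
  /8 13.0.0.0: no
  /10 52.192.0.0: no
  /0 0.0.0.0: MATCH
Selected: next-hop 154.26.176.81 via eth1 (matched /23)


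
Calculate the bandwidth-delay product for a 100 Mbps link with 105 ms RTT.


BDP = bandwidth * RTT
= 100 Mbps * 105 ms
= 100 * 1e6 * 105 / 1000 bits
= 10500000 bits
= 1312500 bytes
= 1281.7383 KB
BDP = 10500000 bits (1312500 bytes)


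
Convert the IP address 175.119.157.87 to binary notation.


175 = 10101111
119 = 01110111
157 = 10011101
87 = 01010111
Binary: 10101111.01110111.10011101.01010111


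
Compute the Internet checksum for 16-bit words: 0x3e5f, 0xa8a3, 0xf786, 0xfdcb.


Sum all words (with carry folding):
+ 0x3e5f = 0x3e5f
+ 0xa8a3 = 0xe702
+ 0xf786 = 0xde89
+ 0xfdcb = 0xdc55
One's complement: ~0xdc55
Checksum = 0x23aa


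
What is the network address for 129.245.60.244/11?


IP:   10000001.11110101.00111100.11110100
Mask: 11111111.11100000.00000000.00000000
AND operation:
Net:  10000001.11100000.00000000.00000000
Network: 129.224.0.0/11


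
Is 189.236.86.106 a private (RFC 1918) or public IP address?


RFC 1918 private ranges:
  10.0.0.0/8 (10.0.0.0 - 10.255.255.255)
  172.16.0.0/12 (172.16.0.0 - 172.31.255.255)
  192.168.0.0/16 (192.168.0.0 - 192.168.255.255)
Public (not in any RFC 1918 range)
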